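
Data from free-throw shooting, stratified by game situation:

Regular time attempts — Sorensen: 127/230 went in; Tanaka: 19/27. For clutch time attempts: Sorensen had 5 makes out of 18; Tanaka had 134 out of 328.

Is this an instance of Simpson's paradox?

Yes

Regular time: Sorensen 127/230 = 55.2%, Tanaka 19/27 = 70.4% → Tanaka
Clutch time: Sorensen 5/18 = 27.8%, Tanaka 134/328 = 40.9% → Tanaka
Overall: Sorensen 132/248 = 53.2%, Tanaka 153/355 = 43.1% → Sorensen
Tanaka wins each game group but Sorensen wins overall — the comparison reverses. Tanaka's attempts skew toward clutch time, which has a lower base rate.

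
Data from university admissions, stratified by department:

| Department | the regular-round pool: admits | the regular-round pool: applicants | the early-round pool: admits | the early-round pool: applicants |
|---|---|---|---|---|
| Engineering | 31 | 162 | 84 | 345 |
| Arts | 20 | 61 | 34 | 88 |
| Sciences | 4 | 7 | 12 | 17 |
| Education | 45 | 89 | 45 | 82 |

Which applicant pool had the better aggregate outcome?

the early-round pool

Engineering: the regular-round pool 31/162 = 19.1%, the early-round pool 84/345 = 24.3% → the early-round pool
Arts: the regular-round pool 20/61 = 32.8%, the early-round pool 34/88 = 38.6% → the early-round pool
Sciences: the regular-round pool 4/7 = 57.1%, the early-round pool 12/17 = 70.6% → the early-round pool
Education: the regular-round pool 45/89 = 50.6%, the early-round pool 45/82 = 54.9% → the early-round pool
Overall: the regular-round pool 100/319 = 31.3%, the early-round pool 175/532 = 32.9% → the early-round pool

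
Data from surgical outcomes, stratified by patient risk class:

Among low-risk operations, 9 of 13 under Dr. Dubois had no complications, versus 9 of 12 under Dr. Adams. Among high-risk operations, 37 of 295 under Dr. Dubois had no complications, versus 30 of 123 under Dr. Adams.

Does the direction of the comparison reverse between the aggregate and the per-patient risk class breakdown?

No

Low-risk: Dr. Dubois 9/13 = 69.2%, Dr. Adams 9/12 = 75.0% → Dr. Adams
High-risk: Dr. Dubois 37/295 = 12.5%, Dr. Adams 30/123 = 24.4% → Dr. Adams
Overall: Dr. Dubois 46/308 = 14.9%, Dr. Adams 39/135 = 28.9% → Dr. Adams
Dr. Adams wins overall and in every patient risk group — no reversal.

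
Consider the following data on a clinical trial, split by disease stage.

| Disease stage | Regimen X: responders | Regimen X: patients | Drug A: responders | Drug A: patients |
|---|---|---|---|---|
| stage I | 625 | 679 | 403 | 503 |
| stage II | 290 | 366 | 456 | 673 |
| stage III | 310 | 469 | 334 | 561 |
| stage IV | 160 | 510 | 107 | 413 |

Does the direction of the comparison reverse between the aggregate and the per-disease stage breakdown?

Stage I: Regimen X 625/679 = 92.0%, Drug A 403/503 = 80.1% → Regimen X
Stage II: Regimen X 290/366 = 79.2%, Drug A 456/673 = 67.8% → Regimen X
Stage III: Regimen X 310/469 = 66.1%, Drug A 334/561 = 59.5% → Regimen X
Stage IV: Regimen X 160/510 = 31.4%, Drug A 107/413 = 25.9% → Regimen X
Overall: Regimen X 1385/2024 = 68.4%, Drug A 1300/2150 = 60.5% → Regimen X
Regimen X wins overall and in every disease group — no reversal.

No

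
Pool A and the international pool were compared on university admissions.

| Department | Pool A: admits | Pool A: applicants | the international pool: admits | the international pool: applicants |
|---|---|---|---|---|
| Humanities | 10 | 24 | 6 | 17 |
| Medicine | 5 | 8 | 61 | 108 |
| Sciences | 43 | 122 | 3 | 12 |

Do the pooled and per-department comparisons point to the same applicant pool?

No

Humanities: Pool A 10/24 = 41.7%, the international pool 6/17 = 35.3% → Pool A
Medicine: Pool A 5/8 = 62.5%, the international pool 61/108 = 56.5% → Pool A
Sciences: Pool A 43/122 = 35.2%, the international pool 3/12 = 25.0% → Pool A
Overall: Pool A 58/154 = 37.7%, the international pool 70/137 = 51.1% → the international pool
Pool A wins each department group but the international pool wins overall — the comparison reverses. Pool A's applicants skew toward Sciences, which has a lower base rate.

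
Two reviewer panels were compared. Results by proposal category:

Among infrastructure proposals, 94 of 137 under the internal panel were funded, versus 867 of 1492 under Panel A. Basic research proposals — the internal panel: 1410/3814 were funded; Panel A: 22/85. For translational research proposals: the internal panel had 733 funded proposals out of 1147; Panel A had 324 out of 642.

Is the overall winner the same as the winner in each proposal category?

Infrastructure: the internal panel 94/137 = 68.6%, Panel A 867/1492 = 58.1% → the internal panel
Basic research: the internal panel 1410/3814 = 37.0%, Panel A 22/85 = 25.9% → the internal panel
Translational research: the internal panel 733/1147 = 63.9%, Panel A 324/642 = 50.5% → the internal panel
Overall: the internal panel 2237/5098 = 43.9%, Panel A 1213/2219 = 54.7% → Panel A
The internal panel wins each proposal group but Panel A wins overall — the comparison reverses. The internal panel's proposals skew toward basic research, which has a lower base rate.

No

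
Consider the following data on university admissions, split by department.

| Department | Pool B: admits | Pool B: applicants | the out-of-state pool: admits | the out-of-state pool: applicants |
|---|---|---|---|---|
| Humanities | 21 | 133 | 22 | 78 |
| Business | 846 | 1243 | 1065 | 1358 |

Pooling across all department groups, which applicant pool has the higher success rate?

Humanities: Pool B 21/133 = 15.8%, the out-of-state pool 22/78 = 28.2% → the out-of-state pool
Business: Pool B 846/1243 = 68.1%, the out-of-state pool 1065/1358 = 78.4% → the out-of-state pool
Overall: Pool B 867/1376 = 63.0%, the out-of-state pool 1087/1436 = 75.7% → the out-of-state pool

the out-of-state pool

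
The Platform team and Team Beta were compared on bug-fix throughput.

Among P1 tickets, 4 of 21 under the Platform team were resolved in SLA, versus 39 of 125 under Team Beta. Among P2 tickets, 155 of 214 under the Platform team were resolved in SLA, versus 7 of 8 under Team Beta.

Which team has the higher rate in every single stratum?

P1: the Platform team 4/21 = 19.0%, Team Beta 39/125 = 31.2% → Team Beta
P2: the Platform team 155/214 = 72.4%, Team Beta 7/8 = 87.5% → Team Beta
Team Beta has the higher rate in both groups.

Team Beta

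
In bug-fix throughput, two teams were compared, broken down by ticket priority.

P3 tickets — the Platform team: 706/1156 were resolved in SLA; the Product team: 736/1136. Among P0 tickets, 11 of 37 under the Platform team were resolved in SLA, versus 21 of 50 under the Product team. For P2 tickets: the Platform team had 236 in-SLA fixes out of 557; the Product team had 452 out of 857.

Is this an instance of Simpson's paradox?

P3: the Platform team 706/1156 = 61.1%, the Product team 736/1136 = 64.8% → the Product team
P0: the Platform team 11/37 = 29.7%, the Product team 21/50 = 42.0% → the Product team
P2: the Platform team 236/557 = 42.4%, the Product team 452/857 = 52.7% → the Product team
Overall: the Platform team 953/1750 = 54.5%, the Product team 1209/2043 = 59.2% → the Product team
The Product team wins overall and in every ticket group — no reversal.

No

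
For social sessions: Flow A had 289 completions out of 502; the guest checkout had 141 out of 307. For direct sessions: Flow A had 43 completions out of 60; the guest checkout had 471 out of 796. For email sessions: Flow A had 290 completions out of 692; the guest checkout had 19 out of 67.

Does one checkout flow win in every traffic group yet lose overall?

Yes

Social: Flow A 289/502 = 57.6%, the guest checkout 141/307 = 45.9% → Flow A
Direct: Flow A 43/60 = 71.7%, the guest checkout 471/796 = 59.2% → Flow A
Email: Flow A 290/692 = 41.9%, the guest checkout 19/67 = 28.4% → Flow A
Overall: Flow A 622/1254 = 49.6%, the guest checkout 631/1170 = 53.9% → the guest checkout
Flow A wins each traffic group but the guest checkout wins overall — the comparison reverses. Flow A's sessions skew toward email, which has a lower base rate.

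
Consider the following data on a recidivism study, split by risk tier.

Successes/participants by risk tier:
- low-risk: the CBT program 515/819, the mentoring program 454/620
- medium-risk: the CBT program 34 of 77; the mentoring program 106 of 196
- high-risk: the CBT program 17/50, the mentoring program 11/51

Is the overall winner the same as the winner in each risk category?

No

Low-risk: the CBT program 515/819 = 62.9%, the mentoring program 454/620 = 73.2% → the mentoring program
Medium-risk: the CBT program 34/77 = 44.2%, the mentoring program 106/196 = 54.1% → the mentoring program
High-risk: the CBT program 17/50 = 34.0%, the mentoring program 11/51 = 21.6% → the CBT program
Overall: the CBT program 566/946 = 59.8%, the mentoring program 571/867 = 65.9% → the mentoring program
Neither sweeps: the CBT program wins 1 of 3 groups, the mentoring program wins 2. The mentoring program wins overall but not every group — no Simpson reversal.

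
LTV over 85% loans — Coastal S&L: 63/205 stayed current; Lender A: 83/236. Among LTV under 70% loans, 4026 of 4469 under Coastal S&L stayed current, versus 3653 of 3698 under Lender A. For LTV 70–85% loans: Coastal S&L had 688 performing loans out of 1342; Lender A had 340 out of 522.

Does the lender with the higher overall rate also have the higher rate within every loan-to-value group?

Yes

LTV over 85%: Coastal S&L 63/205 = 30.7%, Lender A 83/236 = 35.2% → Lender A
LTV under 70%: Coastal S&L 4026/4469 = 90.1%, Lender A 3653/3698 = 98.8% → Lender A
LTV 70–85%: Coastal S&L 688/1342 = 51.3%, Lender A 340/522 = 65.1% → Lender A
Overall: Coastal S&L 4777/6016 = 79.4%, Lender A 4076/4456 = 91.5% → Lender A
Lender A wins overall and in every loan-to-value group — no reversal.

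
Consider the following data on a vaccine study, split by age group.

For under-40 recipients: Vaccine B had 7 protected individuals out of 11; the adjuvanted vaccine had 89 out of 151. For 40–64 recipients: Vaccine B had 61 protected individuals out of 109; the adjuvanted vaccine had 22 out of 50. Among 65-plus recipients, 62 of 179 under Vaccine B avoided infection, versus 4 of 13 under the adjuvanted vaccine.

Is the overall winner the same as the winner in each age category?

Under-40: Vaccine B 7/11 = 63.6%, the adjuvanted vaccine 89/151 = 58.9% → Vaccine B
40–64: Vaccine B 61/109 = 56.0%, the adjuvanted vaccine 22/50 = 44.0% → Vaccine B
65-plus: Vaccine B 62/179 = 34.6%, the adjuvanted vaccine 4/13 = 30.8% → Vaccine B
Overall: Vaccine B 130/299 = 43.5%, the adjuvanted vaccine 115/214 = 53.7% → the adjuvanted vaccine
Vaccine B wins each age group but the adjuvanted vaccine wins overall — the comparison reverses. Vaccine B's recipients skew toward 65-plus, which has a lower base rate.

No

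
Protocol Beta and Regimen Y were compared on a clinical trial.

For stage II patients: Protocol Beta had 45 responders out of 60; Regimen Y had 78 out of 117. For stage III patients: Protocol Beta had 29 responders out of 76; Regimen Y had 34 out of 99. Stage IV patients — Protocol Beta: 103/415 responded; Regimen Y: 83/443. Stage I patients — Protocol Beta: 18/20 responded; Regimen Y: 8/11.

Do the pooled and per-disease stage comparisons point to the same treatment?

Stage II: Protocol Beta 45/60 = 75.0%, Regimen Y 78/117 = 66.7% → Protocol Beta
Stage III: Protocol Beta 29/76 = 38.2%, Regimen Y 34/99 = 34.3% → Protocol Beta
Stage IV: Protocol Beta 103/415 = 24.8%, Regimen Y 83/443 = 18.7% → Protocol Beta
Stage I: Protocol Beta 18/20 = 90.0%, Regimen Y 8/11 = 72.7% → Protocol Beta
Overall: Protocol Beta 195/571 = 34.2%, Regimen Y 203/670 = 30.3% → Protocol Beta
Protocol Beta wins overall and in every disease group — no reversal.

Yes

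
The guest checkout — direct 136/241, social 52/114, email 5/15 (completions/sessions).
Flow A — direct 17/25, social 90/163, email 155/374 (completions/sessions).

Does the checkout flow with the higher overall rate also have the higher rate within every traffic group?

No

Direct: the guest checkout 136/241 = 56.4%, Flow A 17/25 = 68.0% → Flow A
Social: the guest checkout 52/114 = 45.6%, Flow A 90/163 = 55.2% → Flow A
Email: the guest checkout 5/15 = 33.3%, Flow A 155/374 = 41.4% → Flow A
Overall: the guest checkout 193/370 = 52.2%, Flow A 262/562 = 46.6% → the guest checkout
Flow A wins each traffic group but the guest checkout wins overall — the comparison reverses. Flow A's sessions skew toward email, which has a lower base rate.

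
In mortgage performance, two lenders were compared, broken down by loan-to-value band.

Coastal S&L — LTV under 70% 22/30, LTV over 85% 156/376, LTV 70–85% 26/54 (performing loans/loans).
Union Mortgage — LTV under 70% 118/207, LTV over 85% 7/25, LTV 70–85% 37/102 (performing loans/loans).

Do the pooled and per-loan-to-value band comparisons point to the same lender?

LTV under 70%: Coastal S&L 22/30 = 73.3%, Union Mortgage 118/207 = 57.0% → Coastal S&L
LTV over 85%: Coastal S&L 156/376 = 41.5%, Union Mortgage 7/25 = 28.0% → Coastal S&L
LTV 70–85%: Coastal S&L 26/54 = 48.1%, Union Mortgage 37/102 = 36.3% → Coastal S&L
Overall: Coastal S&L 204/460 = 44.3%, Union Mortgage 162/334 = 48.5% → Union Mortgage
Coastal S&L wins each loan-to-value group but Union Mortgage wins overall — the comparison reverses. Coastal S&L's loans skew toward LTV over 85%, which has a lower base rate.

No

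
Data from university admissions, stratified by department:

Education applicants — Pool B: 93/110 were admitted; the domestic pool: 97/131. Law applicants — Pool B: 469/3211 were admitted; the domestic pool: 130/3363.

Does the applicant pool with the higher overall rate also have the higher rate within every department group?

Yes

Education: Pool B 93/110 = 84.5%, the domestic pool 97/131 = 74.0% → Pool B
Law: Pool B 469/3211 = 14.6%, the domestic pool 130/3363 = 3.9% → Pool B
Overall: Pool B 562/3321 = 16.9%, the domestic pool 227/3494 = 6.5% → Pool B
Pool B wins overall and in every department group — no reversal.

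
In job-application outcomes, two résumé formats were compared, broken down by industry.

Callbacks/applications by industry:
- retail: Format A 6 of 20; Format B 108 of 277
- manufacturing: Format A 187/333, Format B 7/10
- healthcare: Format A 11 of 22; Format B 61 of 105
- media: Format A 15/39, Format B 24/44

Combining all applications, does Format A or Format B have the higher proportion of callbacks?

Format A

Retail: Format A 6/20 = 30.0%, Format B 108/277 = 39.0% → Format B
Manufacturing: Format A 187/333 = 56.2%, Format B 7/10 = 70.0% → Format B
Healthcare: Format A 11/22 = 50.0%, Format B 61/105 = 58.1% → Format B
Media: Format A 15/39 = 38.5%, Format B 24/44 = 54.5% → Format B
Overall: Format A 219/414 = 52.9%, Format B 200/436 = 45.9% → Format A
(Format B wins every industry group but Format A wins overall — Format B's applications skew toward the low-rate retail group.)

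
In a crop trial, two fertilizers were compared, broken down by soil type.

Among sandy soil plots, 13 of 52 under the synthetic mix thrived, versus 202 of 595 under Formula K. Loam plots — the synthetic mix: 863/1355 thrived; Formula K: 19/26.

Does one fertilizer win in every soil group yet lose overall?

Yes

Sandy soil: the synthetic mix 13/52 = 25.0%, Formula K 202/595 = 33.9% → Formula K
Loam: the synthetic mix 863/1355 = 63.7%, Formula K 19/26 = 73.1% → Formula K
Overall: the synthetic mix 876/1407 = 62.3%, Formula K 221/621 = 35.6% → the synthetic mix
Formula K wins each soil group but the synthetic mix wins overall — the comparison reverses. Formula K's plots skew toward sandy soil, which has a lower base rate.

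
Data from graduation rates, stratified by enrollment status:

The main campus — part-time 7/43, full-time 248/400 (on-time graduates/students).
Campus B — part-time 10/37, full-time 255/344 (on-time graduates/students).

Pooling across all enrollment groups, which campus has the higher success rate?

Part-time: the main campus 7/43 = 16.3%, Campus B 10/37 = 27.0% → Campus B
Full-time: the main campus 248/400 = 62.0%, Campus B 255/344 = 74.1% → Campus B
Overall: the main campus 255/443 = 57.6%, Campus B 265/381 = 69.6% → Campus B

Campus B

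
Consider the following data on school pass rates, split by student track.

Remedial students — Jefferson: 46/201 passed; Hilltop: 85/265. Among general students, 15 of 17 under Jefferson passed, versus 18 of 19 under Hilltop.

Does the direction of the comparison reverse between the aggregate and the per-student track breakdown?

No

Remedial: Jefferson 46/201 = 22.9%, Hilltop 85/265 = 32.1% → Hilltop
General: Jefferson 15/17 = 88.2%, Hilltop 18/19 = 94.7% → Hilltop
Overall: Jefferson 61/218 = 28.0%, Hilltop 103/284 = 36.3% → Hilltop
Hilltop wins overall and in every student group — no reversal.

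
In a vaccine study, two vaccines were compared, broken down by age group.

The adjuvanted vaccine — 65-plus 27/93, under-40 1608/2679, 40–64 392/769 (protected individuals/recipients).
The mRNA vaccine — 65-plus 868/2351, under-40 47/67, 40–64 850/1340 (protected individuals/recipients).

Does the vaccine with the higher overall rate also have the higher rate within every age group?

No

65-plus: the adjuvanted vaccine 27/93 = 29.0%, the mRNA vaccine 868/2351 = 36.9% → the mRNA vaccine
Under-40: the adjuvanted vaccine 1608/2679 = 60.0%, the mRNA vaccine 47/67 = 70.1% → the mRNA vaccine
40–64: the adjuvanted vaccine 392/769 = 51.0%, the mRNA vaccine 850/1340 = 63.4% → the mRNA vaccine
Overall: the adjuvanted vaccine 2027/3541 = 57.2%, the mRNA vaccine 1765/3758 = 47.0% → the adjuvanted vaccine
The mRNA vaccine wins each age group but the adjuvanted vaccine wins overall — the comparison reverses. The mRNA vaccine's recipients skew toward 65-plus, which has a lower base rate.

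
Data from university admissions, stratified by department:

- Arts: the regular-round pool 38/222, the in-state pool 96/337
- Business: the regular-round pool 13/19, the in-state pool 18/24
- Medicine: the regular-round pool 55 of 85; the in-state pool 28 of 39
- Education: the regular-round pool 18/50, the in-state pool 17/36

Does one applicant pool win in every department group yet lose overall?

Arts: the regular-round pool 38/222 = 17.1%, the in-state pool 96/337 = 28.5% → the in-state pool
Business: the regular-round pool 13/19 = 68.4%, the in-state pool 18/24 = 75.0% → the in-state pool
Medicine: the regular-round pool 55/85 = 64.7%, the in-state pool 28/39 = 71.8% → the in-state pool
Education: the regular-round pool 18/50 = 36.0%, the in-state pool 17/36 = 47.2% → the in-state pool
Overall: the regular-round pool 124/376 = 33.0%, the in-state pool 159/436 = 36.5% → the in-state pool
The in-state pool wins overall and in every department group — no reversal.

No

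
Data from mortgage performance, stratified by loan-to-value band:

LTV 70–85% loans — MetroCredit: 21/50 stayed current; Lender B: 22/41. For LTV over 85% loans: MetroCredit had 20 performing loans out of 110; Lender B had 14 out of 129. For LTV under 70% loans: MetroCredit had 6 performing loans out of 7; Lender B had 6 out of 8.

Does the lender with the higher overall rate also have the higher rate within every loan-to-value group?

LTV 70–85%: MetroCredit 21/50 = 42.0%, Lender B 22/41 = 53.7% → Lender B
LTV over 85%: MetroCredit 20/110 = 18.2%, Lender B 14/129 = 10.9% → MetroCredit
LTV under 70%: MetroCredit 6/7 = 85.7%, Lender B 6/8 = 75.0% → MetroCredit
Overall: MetroCredit 47/167 = 28.1%, Lender B 42/178 = 23.6% → MetroCredit
Neither sweeps: MetroCredit wins 2 of 3 groups, Lender B wins 1. MetroCredit wins overall but not every group — no Simpson reversal.

No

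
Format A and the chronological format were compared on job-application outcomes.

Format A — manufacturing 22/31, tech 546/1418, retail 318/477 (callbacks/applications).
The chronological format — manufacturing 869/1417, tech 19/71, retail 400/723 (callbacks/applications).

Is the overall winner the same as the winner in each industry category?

No

Manufacturing: Format A 22/31 = 71.0%, the chronological format 869/1417 = 61.3% → Format A
Tech: Format A 546/1418 = 38.5%, the chronological format 19/71 = 26.8% → Format A
Retail: Format A 318/477 = 66.7%, the chronological format 400/723 = 55.3% → Format A
Overall: Format A 886/1926 = 46.0%, the chronological format 1288/2211 = 58.3% → the chronological format
Format A wins each industry group but the chronological format wins overall — the comparison reverses. Format A's applications skew toward tech, which has a lower base rate.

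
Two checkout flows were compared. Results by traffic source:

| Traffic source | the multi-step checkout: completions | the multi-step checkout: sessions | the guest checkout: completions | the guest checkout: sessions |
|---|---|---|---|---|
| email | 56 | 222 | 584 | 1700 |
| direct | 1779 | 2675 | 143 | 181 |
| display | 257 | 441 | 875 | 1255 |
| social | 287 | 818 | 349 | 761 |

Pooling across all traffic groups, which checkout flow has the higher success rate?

the multi-step checkout

Email: the multi-step checkout 56/222 = 25.2%, the guest checkout 584/1700 = 34.4% → the guest checkout
Direct: the multi-step checkout 1779/2675 = 66.5%, the guest checkout 143/181 = 79.0% → the guest checkout
Display: the multi-step checkout 257/441 = 58.3%, the guest checkout 875/1255 = 69.7% → the guest checkout
Social: the multi-step checkout 287/818 = 35.1%, the guest checkout 349/761 = 45.9% → the guest checkout
Overall: the multi-step checkout 2379/4156 = 57.2%, the guest checkout 1951/3897 = 50.1% → the multi-step checkout
(The guest checkout wins every traffic group but the multi-step checkout wins overall — the guest checkout's sessions skew toward the low-rate email group.)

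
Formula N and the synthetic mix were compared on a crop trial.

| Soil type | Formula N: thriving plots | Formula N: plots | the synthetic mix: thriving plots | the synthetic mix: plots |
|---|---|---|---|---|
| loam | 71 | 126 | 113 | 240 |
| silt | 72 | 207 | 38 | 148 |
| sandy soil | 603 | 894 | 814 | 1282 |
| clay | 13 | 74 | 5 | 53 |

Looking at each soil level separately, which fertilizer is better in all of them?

Formula N

Loam: Formula N 71/126 = 56.3%, the synthetic mix 113/240 = 47.1% → Formula N
Silt: Formula N 72/207 = 34.8%, the synthetic mix 38/148 = 25.7% → Formula N
Sandy soil: Formula N 603/894 = 67.4%, the synthetic mix 814/1282 = 63.5% → Formula N
Clay: Formula N 13/74 = 17.6%, the synthetic mix 5/53 = 9.4% → Formula N
Formula N has the higher rate in all 4 groups.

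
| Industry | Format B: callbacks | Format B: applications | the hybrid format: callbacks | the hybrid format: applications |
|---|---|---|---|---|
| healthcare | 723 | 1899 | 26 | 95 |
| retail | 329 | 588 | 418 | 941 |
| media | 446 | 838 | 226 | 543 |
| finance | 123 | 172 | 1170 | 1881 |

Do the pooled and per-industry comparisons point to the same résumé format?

Healthcare: Format B 723/1899 = 38.1%, the hybrid format 26/95 = 27.4% → Format B
Retail: Format B 329/588 = 56.0%, the hybrid format 418/941 = 44.4% → Format B
Media: Format B 446/838 = 53.2%, the hybrid format 226/543 = 41.6% → Format B
Finance: Format B 123/172 = 71.5%, the hybrid format 1170/1881 = 62.2% → Format B
Overall: Format B 1621/3497 = 46.4%, the hybrid format 1840/3460 = 53.2% → the hybrid format
Format B wins each industry group but the hybrid format wins overall — the comparison reverses. Format B's applications skew toward healthcare, which has a lower base rate.

No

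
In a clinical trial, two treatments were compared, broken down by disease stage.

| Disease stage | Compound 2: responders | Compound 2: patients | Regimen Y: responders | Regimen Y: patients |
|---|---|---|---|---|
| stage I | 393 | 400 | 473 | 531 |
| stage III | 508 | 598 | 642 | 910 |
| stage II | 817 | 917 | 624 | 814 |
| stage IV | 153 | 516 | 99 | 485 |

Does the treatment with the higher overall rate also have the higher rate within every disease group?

Stage I: Compound 2 393/400 = 98.2%, Regimen Y 473/531 = 89.1% → Compound 2
Stage III: Compound 2 508/598 = 84.9%, Regimen Y 642/910 = 70.5% → Compound 2
Stage II: Compound 2 817/917 = 89.1%, Regimen Y 624/814 = 76.7% → Compound 2
Stage IV: Compound 2 153/516 = 29.7%, Regimen Y 99/485 = 20.4% → Compound 2
Overall: Compound 2 1871/2431 = 77.0%, Regimen Y 1838/2740 = 67.1% → Compound 2
Compound 2 wins overall and in every disease group — no reversal.

Yes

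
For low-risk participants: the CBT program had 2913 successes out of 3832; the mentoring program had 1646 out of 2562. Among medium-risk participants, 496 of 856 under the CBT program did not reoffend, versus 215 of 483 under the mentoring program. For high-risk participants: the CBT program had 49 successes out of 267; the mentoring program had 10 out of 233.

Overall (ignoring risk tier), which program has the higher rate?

Low-risk: the CBT program 2913/3832 = 76.0%, the mentoring program 1646/2562 = 64.2% → the CBT program
Medium-risk: the CBT program 496/856 = 57.9%, the mentoring program 215/483 = 44.5% → the CBT program
High-risk: the CBT program 49/267 = 18.4%, the mentoring program 10/233 = 4.3% → the CBT program
Overall: the CBT program 3458/4955 = 69.8%, the mentoring program 1871/3278 = 57.1% → the CBT program

the CBT program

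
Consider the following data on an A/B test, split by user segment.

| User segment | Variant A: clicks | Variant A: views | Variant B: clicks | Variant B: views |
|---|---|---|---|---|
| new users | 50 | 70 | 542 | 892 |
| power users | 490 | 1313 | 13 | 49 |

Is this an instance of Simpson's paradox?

Yes

New users: Variant A 50/70 = 71.4%, Variant B 542/892 = 60.8% → Variant A
Power users: Variant A 490/1313 = 37.3%, Variant B 13/49 = 26.5% → Variant A
Overall: Variant A 540/1383 = 39.0%, Variant B 555/941 = 59.0% → Variant B
Variant A wins each user group but Variant B wins overall — the comparison reverses. Variant A's views skew toward power users, which has a lower base rate.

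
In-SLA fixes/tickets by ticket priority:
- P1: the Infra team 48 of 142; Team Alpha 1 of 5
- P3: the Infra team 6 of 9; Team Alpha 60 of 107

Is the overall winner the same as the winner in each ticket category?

No

P1: the Infra team 48/142 = 33.8%, Team Alpha 1/5 = 20.0% → the Infra team
P3: the Infra team 6/9 = 66.7%, Team Alpha 60/107 = 56.1% → the Infra team
Overall: the Infra team 54/151 = 35.8%, Team Alpha 61/112 = 54.5% → Team Alpha
The Infra team wins each ticket group but Team Alpha wins overall — the comparison reverses. The Infra team's tickets skew toward P1, which has a lower base rate.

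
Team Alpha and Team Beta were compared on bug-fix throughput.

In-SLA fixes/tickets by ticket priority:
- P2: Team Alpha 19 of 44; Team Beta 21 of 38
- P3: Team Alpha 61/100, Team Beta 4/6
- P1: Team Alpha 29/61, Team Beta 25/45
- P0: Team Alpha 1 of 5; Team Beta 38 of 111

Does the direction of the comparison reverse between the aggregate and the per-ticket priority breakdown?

P2: Team Alpha 19/44 = 43.2%, Team Beta 21/38 = 55.3% → Team Beta
P3: Team Alpha 61/100 = 61.0%, Team Beta 4/6 = 66.7% → Team Beta
P1: Team Alpha 29/61 = 47.5%, Team Beta 25/45 = 55.6% → Team Beta
P0: Team Alpha 1/5 = 20.0%, Team Beta 38/111 = 34.2% → Team Beta
Overall: Team Alpha 110/210 = 52.4%, Team Beta 88/200 = 44.0% → Team Alpha
Team Beta wins each ticket group but Team Alpha wins overall — the comparison reverses. Team Beta's tickets skew toward P0, which has a lower base rate.

Yes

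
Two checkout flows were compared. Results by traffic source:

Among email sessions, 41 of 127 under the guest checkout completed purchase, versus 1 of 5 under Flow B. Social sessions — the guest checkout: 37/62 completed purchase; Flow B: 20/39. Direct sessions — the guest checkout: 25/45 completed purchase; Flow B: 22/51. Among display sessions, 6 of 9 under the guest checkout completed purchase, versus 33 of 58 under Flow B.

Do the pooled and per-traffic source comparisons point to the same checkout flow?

No

Email: the guest checkout 41/127 = 32.3%, Flow B 1/5 = 20.0% → the guest checkout
Social: the guest checkout 37/62 = 59.7%, Flow B 20/39 = 51.3% → the guest checkout
Direct: the guest checkout 25/45 = 55.6%, Flow B 22/51 = 43.1% → the guest checkout
Display: the guest checkout 6/9 = 66.7%, Flow B 33/58 = 56.9% → the guest checkout
Overall: the guest checkout 109/243 = 44.9%, Flow B 76/153 = 49.7% → Flow B
The guest checkout wins each traffic group but Flow B wins overall — the comparison reverses. The guest checkout's sessions skew toward email, which has a lower base rate.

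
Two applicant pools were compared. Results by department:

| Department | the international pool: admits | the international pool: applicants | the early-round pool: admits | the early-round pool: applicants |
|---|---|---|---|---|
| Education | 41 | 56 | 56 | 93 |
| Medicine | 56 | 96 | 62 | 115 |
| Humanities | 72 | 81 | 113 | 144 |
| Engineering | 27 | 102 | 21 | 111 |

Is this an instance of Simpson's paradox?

Education: the international pool 41/56 = 73.2%, the early-round pool 56/93 = 60.2% → the international pool
Medicine: the international pool 56/96 = 58.3%, the early-round pool 62/115 = 53.9% → the international pool
Humanities: the international pool 72/81 = 88.9%, the early-round pool 113/144 = 78.5% → the international pool
Engineering: the international pool 27/102 = 26.5%, the early-round pool 21/111 = 18.9% → the international pool
Overall: the international pool 196/335 = 58.5%, the early-round pool 252/463 = 54.4% → the international pool
The international pool wins overall and in every department group — no reversal.

No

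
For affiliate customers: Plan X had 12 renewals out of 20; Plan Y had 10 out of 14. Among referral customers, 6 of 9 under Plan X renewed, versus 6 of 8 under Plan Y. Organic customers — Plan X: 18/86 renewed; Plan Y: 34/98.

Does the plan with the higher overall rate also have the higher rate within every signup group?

Affiliate: Plan X 12/20 = 60.0%, Plan Y 10/14 = 71.4% → Plan Y
Referral: Plan X 6/9 = 66.7%, Plan Y 6/8 = 75.0% → Plan Y
Organic: Plan X 18/86 = 20.9%, Plan Y 34/98 = 34.7% → Plan Y
Overall: Plan X 36/115 = 31.3%, Plan Y 50/120 = 41.7% → Plan Y
Plan Y wins overall and in every signup group — no reversal.

Yes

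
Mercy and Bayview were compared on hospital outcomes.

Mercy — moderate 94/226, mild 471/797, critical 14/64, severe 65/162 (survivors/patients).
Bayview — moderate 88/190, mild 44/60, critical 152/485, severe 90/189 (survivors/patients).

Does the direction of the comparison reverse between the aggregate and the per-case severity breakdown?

Yes

Moderate: Mercy 94/226 = 41.6%, Bayview 88/190 = 46.3% → Bayview
Mild: Mercy 471/797 = 59.1%, Bayview 44/60 = 73.3% → Bayview
Critical: Mercy 14/64 = 21.9%, Bayview 152/485 = 31.3% → Bayview
Severe: Mercy 65/162 = 40.1%, Bayview 90/189 = 47.6% → Bayview
Overall: Mercy 644/1249 = 51.6%, Bayview 374/924 = 40.5% → Mercy
Bayview wins each case group but Mercy wins overall — the comparison reverses. Bayview's patients skew toward critical, which has a lower base rate.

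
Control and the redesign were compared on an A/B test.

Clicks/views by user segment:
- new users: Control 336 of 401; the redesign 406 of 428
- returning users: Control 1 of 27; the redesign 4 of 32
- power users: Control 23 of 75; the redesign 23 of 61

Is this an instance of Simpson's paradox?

New users: Control 336/401 = 83.8%, the redesign 406/428 = 94.9% → the redesign
Returning users: Control 1/27 = 3.7%, the redesign 4/32 = 12.5% → the redesign
Power users: Control 23/75 = 30.7%, the redesign 23/61 = 37.7% → the redesign
Overall: Control 360/503 = 71.6%, the redesign 433/521 = 83.1% → the redesign
The redesign wins overall and in every user group — no reversal.

No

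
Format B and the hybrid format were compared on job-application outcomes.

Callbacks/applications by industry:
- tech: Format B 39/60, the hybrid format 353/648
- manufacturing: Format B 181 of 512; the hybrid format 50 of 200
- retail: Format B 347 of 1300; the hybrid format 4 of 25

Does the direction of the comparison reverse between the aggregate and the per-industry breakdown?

Tech: Format B 39/60 = 65.0%, the hybrid format 353/648 = 54.5% → Format B
Manufacturing: Format B 181/512 = 35.4%, the hybrid format 50/200 = 25.0% → Format B
Retail: Format B 347/1300 = 26.7%, the hybrid format 4/25 = 16.0% → Format B
Overall: Format B 567/1872 = 30.3%, the hybrid format 407/873 = 46.6% → the hybrid format
Format B wins each industry group but the hybrid format wins overall — the comparison reverses. Format B's applications skew toward retail, which has a lower base rate.

Yes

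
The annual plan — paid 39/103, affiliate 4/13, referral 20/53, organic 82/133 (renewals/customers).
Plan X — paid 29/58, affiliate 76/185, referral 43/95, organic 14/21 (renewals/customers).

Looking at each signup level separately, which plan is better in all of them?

Paid: the annual plan 39/103 = 37.9%, Plan X 29/58 = 50.0% → Plan X
Affiliate: the annual plan 4/13 = 30.8%, Plan X 76/185 = 41.1% → Plan X
Referral: the annual plan 20/53 = 37.7%, Plan X 43/95 = 45.3% → Plan X
Organic: the annual plan 82/133 = 61.7%, Plan X 14/21 = 66.7% → Plan X
Plan X has the higher rate in all 4 groups.

Plan X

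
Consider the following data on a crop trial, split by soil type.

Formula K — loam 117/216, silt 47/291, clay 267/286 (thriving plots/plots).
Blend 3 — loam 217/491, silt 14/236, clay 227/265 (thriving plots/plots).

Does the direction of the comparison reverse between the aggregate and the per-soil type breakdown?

No

Loam: Formula K 117/216 = 54.2%, Blend 3 217/491 = 44.2% → Formula K
Silt: Formula K 47/291 = 16.2%, Blend 3 14/236 = 5.9% → Formula K
Clay: Formula K 267/286 = 93.4%, Blend 3 227/265 = 85.7% → Formula K
Overall: Formula K 431/793 = 54.4%, Blend 3 458/992 = 46.2% → Formula K
Formula K wins overall and in every soil group — no reversal.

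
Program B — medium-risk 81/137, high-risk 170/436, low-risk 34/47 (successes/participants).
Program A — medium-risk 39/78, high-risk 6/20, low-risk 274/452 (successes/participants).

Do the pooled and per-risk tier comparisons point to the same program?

No

Medium-risk: Program B 81/137 = 59.1%, Program A 39/78 = 50.0% → Program B
High-risk: Program B 170/436 = 39.0%, Program A 6/20 = 30.0% → Program B
Low-risk: Program B 34/47 = 72.3%, Program A 274/452 = 60.6% → Program B
Overall: Program B 285/620 = 46.0%, Program A 319/550 = 58.0% → Program A
Program B wins each risk group but Program A wins overall — the comparison reverses. Program B's participants skew toward high-risk, which has a lower base rate.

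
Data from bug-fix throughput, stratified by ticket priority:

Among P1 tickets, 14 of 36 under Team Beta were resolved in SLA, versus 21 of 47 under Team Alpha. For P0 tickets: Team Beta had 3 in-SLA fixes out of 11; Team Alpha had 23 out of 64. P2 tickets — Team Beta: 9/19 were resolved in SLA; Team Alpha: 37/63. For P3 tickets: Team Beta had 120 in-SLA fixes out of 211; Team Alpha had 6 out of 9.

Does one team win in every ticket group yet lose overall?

P1: Team Beta 14/36 = 38.9%, Team Alpha 21/47 = 44.7% → Team Alpha
P0: Team Beta 3/11 = 27.3%, Team Alpha 23/64 = 35.9% → Team Alpha
P2: Team Beta 9/19 = 47.4%, Team Alpha 37/63 = 58.7% → Team Alpha
P3: Team Beta 120/211 = 56.9%, Team Alpha 6/9 = 66.7% → Team Alpha
Overall: Team Beta 146/277 = 52.7%, Team Alpha 87/183 = 47.5% → Team Beta
Team Alpha wins each ticket group but Team Beta wins overall — the comparison reverses. Team Alpha's tickets skew toward P0, which has a lower base rate.

Yes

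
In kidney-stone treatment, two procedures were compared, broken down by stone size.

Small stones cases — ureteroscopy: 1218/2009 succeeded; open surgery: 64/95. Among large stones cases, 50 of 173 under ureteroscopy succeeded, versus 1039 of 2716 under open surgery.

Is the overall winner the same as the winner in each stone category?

No

Small stones: ureteroscopy 1218/2009 = 60.6%, open surgery 64/95 = 67.4% → open surgery
Large stones: ureteroscopy 50/173 = 28.9%, open surgery 1039/2716 = 38.3% → open surgery
Overall: ureteroscopy 1268/2182 = 58.1%, open surgery 1103/2811 = 39.2% → ureteroscopy
Open surgery wins each stone group but ureteroscopy wins overall — the comparison reverses. Open surgery's cases skew toward large stones, which has a lower base rate.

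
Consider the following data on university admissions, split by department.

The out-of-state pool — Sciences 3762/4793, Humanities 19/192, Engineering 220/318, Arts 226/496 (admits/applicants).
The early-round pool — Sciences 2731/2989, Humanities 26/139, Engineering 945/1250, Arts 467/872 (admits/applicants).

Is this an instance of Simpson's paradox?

Sciences: the out-of-state pool 3762/4793 = 78.5%, the early-round pool 2731/2989 = 91.4% → the early-round pool
Humanities: the out-of-state pool 19/192 = 9.9%, the early-round pool 26/139 = 18.7% → the early-round pool
Engineering: the out-of-state pool 220/318 = 69.2%, the early-round pool 945/1250 = 75.6% → the early-round pool
Arts: the out-of-state pool 226/496 = 45.6%, the early-round pool 467/872 = 53.6% → the early-round pool
Overall: the out-of-state pool 4227/5799 = 72.9%, the early-round pool 4169/5250 = 79.4% → the early-round pool
The early-round pool wins overall and in every department group — no reversal.

No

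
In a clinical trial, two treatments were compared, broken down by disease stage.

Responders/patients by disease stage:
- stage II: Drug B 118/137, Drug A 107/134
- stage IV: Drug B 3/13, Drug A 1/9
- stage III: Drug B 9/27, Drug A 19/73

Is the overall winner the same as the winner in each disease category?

Stage II: Drug B 118/137 = 86.1%, Drug A 107/134 = 79.9% → Drug B
Stage IV: Drug B 3/13 = 23.1%, Drug A 1/9 = 11.1% → Drug B
Stage III: Drug B 9/27 = 33.3%, Drug A 19/73 = 26.0% → Drug B
Overall: Drug B 130/177 = 73.4%, Drug A 127/216 = 58.8% → Drug B
Drug B wins overall and in every disease group — no reversal.

Yes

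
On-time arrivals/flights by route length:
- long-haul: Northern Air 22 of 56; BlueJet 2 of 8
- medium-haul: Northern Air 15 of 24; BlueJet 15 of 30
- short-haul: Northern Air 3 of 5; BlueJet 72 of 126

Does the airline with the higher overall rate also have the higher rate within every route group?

No

Long-haul: Northern Air 22/56 = 39.3%, BlueJet 2/8 = 25.0% → Northern Air
Medium-haul: Northern Air 15/24 = 62.5%, BlueJet 15/30 = 50.0% → Northern Air
Short-haul: Northern Air 3/5 = 60.0%, BlueJet 72/126 = 57.1% → Northern Air
Overall: Northern Air 40/85 = 47.1%, BlueJet 89/164 = 54.3% → BlueJet
Northern Air wins each route group but BlueJet wins overall — the comparison reverses. Northern Air's flights skew toward long-haul, which has a lower base rate.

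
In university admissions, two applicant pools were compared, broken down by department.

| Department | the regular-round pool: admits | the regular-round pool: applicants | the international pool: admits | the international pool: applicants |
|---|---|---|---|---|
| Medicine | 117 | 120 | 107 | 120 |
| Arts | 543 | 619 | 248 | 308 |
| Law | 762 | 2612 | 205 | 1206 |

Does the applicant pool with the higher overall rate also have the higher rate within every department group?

Yes

Medicine: the regular-round pool 117/120 = 97.5%, the international pool 107/120 = 89.2% → the regular-round pool
Arts: the regular-round pool 543/619 = 87.7%, the international pool 248/308 = 80.5% → the regular-round pool
Law: the regular-round pool 762/2612 = 29.2%, the international pool 205/1206 = 17.0% → the regular-round pool
Overall: the regular-round pool 1422/3351 = 42.4%, the international pool 560/1634 = 34.3% → the regular-round pool
The regular-round pool wins overall and in every department group — no reversal.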